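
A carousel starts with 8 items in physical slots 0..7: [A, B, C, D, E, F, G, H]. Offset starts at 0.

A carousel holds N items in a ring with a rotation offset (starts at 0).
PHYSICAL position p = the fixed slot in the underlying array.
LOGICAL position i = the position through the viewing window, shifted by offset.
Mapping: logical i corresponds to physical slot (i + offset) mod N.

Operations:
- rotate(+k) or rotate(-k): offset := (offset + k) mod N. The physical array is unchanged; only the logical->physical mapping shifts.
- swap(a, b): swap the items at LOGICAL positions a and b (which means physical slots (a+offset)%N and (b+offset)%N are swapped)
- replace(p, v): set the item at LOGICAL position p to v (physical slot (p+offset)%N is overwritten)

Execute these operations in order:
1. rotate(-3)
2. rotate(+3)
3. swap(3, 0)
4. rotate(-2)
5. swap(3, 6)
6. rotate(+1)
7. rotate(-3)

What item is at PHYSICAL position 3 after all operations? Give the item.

After op 1 (rotate(-3)): offset=5, physical=[A,B,C,D,E,F,G,H], logical=[F,G,H,A,B,C,D,E]
After op 2 (rotate(+3)): offset=0, physical=[A,B,C,D,E,F,G,H], logical=[A,B,C,D,E,F,G,H]
After op 3 (swap(3, 0)): offset=0, physical=[D,B,C,A,E,F,G,H], logical=[D,B,C,A,E,F,G,H]
After op 4 (rotate(-2)): offset=6, physical=[D,B,C,A,E,F,G,H], logical=[G,H,D,B,C,A,E,F]
After op 5 (swap(3, 6)): offset=6, physical=[D,E,C,A,B,F,G,H], logical=[G,H,D,E,C,A,B,F]
After op 6 (rotate(+1)): offset=7, physical=[D,E,C,A,B,F,G,H], logical=[H,D,E,C,A,B,F,G]
After op 7 (rotate(-3)): offset=4, physical=[D,E,C,A,B,F,G,H], logical=[B,F,G,H,D,E,C,A]

Answer: A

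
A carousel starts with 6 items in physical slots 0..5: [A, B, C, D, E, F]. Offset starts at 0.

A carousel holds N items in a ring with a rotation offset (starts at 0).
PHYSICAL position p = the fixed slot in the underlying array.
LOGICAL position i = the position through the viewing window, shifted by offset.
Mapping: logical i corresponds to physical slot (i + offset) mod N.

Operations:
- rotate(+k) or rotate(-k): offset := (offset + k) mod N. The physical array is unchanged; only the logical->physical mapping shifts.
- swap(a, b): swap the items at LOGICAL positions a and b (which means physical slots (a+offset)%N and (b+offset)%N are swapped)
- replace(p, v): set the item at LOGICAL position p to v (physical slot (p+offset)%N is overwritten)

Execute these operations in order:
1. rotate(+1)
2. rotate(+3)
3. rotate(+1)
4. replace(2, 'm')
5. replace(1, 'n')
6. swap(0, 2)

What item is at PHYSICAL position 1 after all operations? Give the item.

After op 1 (rotate(+1)): offset=1, physical=[A,B,C,D,E,F], logical=[B,C,D,E,F,A]
After op 2 (rotate(+3)): offset=4, physical=[A,B,C,D,E,F], logical=[E,F,A,B,C,D]
After op 3 (rotate(+1)): offset=5, physical=[A,B,C,D,E,F], logical=[F,A,B,C,D,E]
After op 4 (replace(2, 'm')): offset=5, physical=[A,m,C,D,E,F], logical=[F,A,m,C,D,E]
After op 5 (replace(1, 'n')): offset=5, physical=[n,m,C,D,E,F], logical=[F,n,m,C,D,E]
After op 6 (swap(0, 2)): offset=5, physical=[n,F,C,D,E,m], logical=[m,n,F,C,D,E]

Answer: F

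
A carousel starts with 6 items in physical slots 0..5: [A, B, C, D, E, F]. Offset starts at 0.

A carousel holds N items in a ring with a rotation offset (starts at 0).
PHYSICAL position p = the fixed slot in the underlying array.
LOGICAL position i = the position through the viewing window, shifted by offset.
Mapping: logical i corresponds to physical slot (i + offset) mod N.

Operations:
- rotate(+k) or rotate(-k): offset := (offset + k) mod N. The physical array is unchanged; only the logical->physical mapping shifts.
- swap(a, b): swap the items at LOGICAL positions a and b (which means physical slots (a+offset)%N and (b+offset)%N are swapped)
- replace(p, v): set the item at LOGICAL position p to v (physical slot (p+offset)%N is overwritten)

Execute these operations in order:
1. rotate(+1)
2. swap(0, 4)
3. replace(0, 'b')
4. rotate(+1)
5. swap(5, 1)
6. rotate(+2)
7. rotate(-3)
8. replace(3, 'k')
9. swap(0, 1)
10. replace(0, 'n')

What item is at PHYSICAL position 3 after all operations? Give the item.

After op 1 (rotate(+1)): offset=1, physical=[A,B,C,D,E,F], logical=[B,C,D,E,F,A]
After op 2 (swap(0, 4)): offset=1, physical=[A,F,C,D,E,B], logical=[F,C,D,E,B,A]
After op 3 (replace(0, 'b')): offset=1, physical=[A,b,C,D,E,B], logical=[b,C,D,E,B,A]
After op 4 (rotate(+1)): offset=2, physical=[A,b,C,D,E,B], logical=[C,D,E,B,A,b]
After op 5 (swap(5, 1)): offset=2, physical=[A,D,C,b,E,B], logical=[C,b,E,B,A,D]
After op 6 (rotate(+2)): offset=4, physical=[A,D,C,b,E,B], logical=[E,B,A,D,C,b]
After op 7 (rotate(-3)): offset=1, physical=[A,D,C,b,E,B], logical=[D,C,b,E,B,A]
After op 8 (replace(3, 'k')): offset=1, physical=[A,D,C,b,k,B], logical=[D,C,b,k,B,A]
After op 9 (swap(0, 1)): offset=1, physical=[A,C,D,b,k,B], logical=[C,D,b,k,B,A]
After op 10 (replace(0, 'n')): offset=1, physical=[A,n,D,b,k,B], logical=[n,D,b,k,B,A]

Answer: b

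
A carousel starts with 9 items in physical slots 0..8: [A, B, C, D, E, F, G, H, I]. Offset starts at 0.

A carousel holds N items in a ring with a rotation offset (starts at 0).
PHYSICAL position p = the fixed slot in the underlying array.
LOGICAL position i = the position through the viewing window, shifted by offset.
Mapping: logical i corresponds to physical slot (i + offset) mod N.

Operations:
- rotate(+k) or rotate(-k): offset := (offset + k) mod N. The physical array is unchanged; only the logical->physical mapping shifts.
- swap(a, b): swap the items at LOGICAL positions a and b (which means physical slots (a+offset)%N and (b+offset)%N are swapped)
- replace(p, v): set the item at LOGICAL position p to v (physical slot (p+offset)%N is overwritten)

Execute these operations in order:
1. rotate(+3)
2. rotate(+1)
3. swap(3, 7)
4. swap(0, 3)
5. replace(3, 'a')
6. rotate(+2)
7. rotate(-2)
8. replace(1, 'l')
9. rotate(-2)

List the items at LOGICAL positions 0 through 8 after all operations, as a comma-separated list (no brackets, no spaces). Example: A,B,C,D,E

After op 1 (rotate(+3)): offset=3, physical=[A,B,C,D,E,F,G,H,I], logical=[D,E,F,G,H,I,A,B,C]
After op 2 (rotate(+1)): offset=4, physical=[A,B,C,D,E,F,G,H,I], logical=[E,F,G,H,I,A,B,C,D]
After op 3 (swap(3, 7)): offset=4, physical=[A,B,H,D,E,F,G,C,I], logical=[E,F,G,C,I,A,B,H,D]
After op 4 (swap(0, 3)): offset=4, physical=[A,B,H,D,C,F,G,E,I], logical=[C,F,G,E,I,A,B,H,D]
After op 5 (replace(3, 'a')): offset=4, physical=[A,B,H,D,C,F,G,a,I], logical=[C,F,G,a,I,A,B,H,D]
After op 6 (rotate(+2)): offset=6, physical=[A,B,H,D,C,F,G,a,I], logical=[G,a,I,A,B,H,D,C,F]
After op 7 (rotate(-2)): offset=4, physical=[A,B,H,D,C,F,G,a,I], logical=[C,F,G,a,I,A,B,H,D]
After op 8 (replace(1, 'l')): offset=4, physical=[A,B,H,D,C,l,G,a,I], logical=[C,l,G,a,I,A,B,H,D]
After op 9 (rotate(-2)): offset=2, physical=[A,B,H,D,C,l,G,a,I], logical=[H,D,C,l,G,a,I,A,B]

Answer: H,D,C,l,G,a,I,A,B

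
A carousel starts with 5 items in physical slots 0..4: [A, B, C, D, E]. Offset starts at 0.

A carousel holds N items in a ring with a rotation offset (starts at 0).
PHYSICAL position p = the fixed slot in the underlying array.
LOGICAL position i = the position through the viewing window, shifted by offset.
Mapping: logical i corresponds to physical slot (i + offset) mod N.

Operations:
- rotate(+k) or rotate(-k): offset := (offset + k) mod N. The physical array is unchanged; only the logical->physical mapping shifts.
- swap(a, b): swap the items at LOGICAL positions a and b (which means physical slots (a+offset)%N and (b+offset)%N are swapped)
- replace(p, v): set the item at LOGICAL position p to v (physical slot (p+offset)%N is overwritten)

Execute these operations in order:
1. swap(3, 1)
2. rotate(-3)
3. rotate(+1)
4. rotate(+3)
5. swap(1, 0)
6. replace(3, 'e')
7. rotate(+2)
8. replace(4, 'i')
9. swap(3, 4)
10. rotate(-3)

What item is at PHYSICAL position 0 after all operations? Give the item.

Answer: A

Derivation:
After op 1 (swap(3, 1)): offset=0, physical=[A,D,C,B,E], logical=[A,D,C,B,E]
After op 2 (rotate(-3)): offset=2, physical=[A,D,C,B,E], logical=[C,B,E,A,D]
After op 3 (rotate(+1)): offset=3, physical=[A,D,C,B,E], logical=[B,E,A,D,C]
After op 4 (rotate(+3)): offset=1, physical=[A,D,C,B,E], logical=[D,C,B,E,A]
After op 5 (swap(1, 0)): offset=1, physical=[A,C,D,B,E], logical=[C,D,B,E,A]
After op 6 (replace(3, 'e')): offset=1, physical=[A,C,D,B,e], logical=[C,D,B,e,A]
After op 7 (rotate(+2)): offset=3, physical=[A,C,D,B,e], logical=[B,e,A,C,D]
After op 8 (replace(4, 'i')): offset=3, physical=[A,C,i,B,e], logical=[B,e,A,C,i]
After op 9 (swap(3, 4)): offset=3, physical=[A,i,C,B,e], logical=[B,e,A,i,C]
After op 10 (rotate(-3)): offset=0, physical=[A,i,C,B,e], logical=[A,i,C,B,e]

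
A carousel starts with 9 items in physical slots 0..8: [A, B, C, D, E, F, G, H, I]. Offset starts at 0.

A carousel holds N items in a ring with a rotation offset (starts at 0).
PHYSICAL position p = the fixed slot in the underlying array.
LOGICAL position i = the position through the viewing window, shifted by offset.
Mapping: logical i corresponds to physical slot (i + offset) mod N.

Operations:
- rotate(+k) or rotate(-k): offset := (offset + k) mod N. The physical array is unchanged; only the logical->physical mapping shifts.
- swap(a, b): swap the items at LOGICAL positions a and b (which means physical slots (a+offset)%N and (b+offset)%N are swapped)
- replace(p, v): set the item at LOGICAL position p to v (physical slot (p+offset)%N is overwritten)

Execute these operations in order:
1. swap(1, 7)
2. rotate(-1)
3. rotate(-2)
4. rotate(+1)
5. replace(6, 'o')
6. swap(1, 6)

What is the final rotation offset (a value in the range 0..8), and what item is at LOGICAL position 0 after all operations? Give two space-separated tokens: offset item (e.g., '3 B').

Answer: 7 B

Derivation:
After op 1 (swap(1, 7)): offset=0, physical=[A,H,C,D,E,F,G,B,I], logical=[A,H,C,D,E,F,G,B,I]
After op 2 (rotate(-1)): offset=8, physical=[A,H,C,D,E,F,G,B,I], logical=[I,A,H,C,D,E,F,G,B]
After op 3 (rotate(-2)): offset=6, physical=[A,H,C,D,E,F,G,B,I], logical=[G,B,I,A,H,C,D,E,F]
After op 4 (rotate(+1)): offset=7, physical=[A,H,C,D,E,F,G,B,I], logical=[B,I,A,H,C,D,E,F,G]
After op 5 (replace(6, 'o')): offset=7, physical=[A,H,C,D,o,F,G,B,I], logical=[B,I,A,H,C,D,o,F,G]
After op 6 (swap(1, 6)): offset=7, physical=[A,H,C,D,I,F,G,B,o], logical=[B,o,A,H,C,D,I,F,G]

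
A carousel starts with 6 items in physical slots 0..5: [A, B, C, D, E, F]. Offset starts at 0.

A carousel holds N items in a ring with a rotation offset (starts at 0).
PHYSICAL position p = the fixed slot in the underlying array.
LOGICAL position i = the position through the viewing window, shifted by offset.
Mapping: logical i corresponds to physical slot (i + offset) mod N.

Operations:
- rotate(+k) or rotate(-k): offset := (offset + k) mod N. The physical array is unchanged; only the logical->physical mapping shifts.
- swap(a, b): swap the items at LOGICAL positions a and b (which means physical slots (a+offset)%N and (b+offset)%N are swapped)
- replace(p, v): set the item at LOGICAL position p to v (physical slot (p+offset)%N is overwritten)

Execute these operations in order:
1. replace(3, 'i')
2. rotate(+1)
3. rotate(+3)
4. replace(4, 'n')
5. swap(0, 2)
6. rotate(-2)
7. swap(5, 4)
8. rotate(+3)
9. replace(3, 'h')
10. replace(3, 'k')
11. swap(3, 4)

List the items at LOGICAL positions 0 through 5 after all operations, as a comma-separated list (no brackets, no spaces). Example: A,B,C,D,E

Answer: F,B,E,i,k,A

Derivation:
After op 1 (replace(3, 'i')): offset=0, physical=[A,B,C,i,E,F], logical=[A,B,C,i,E,F]
After op 2 (rotate(+1)): offset=1, physical=[A,B,C,i,E,F], logical=[B,C,i,E,F,A]
After op 3 (rotate(+3)): offset=4, physical=[A,B,C,i,E,F], logical=[E,F,A,B,C,i]
After op 4 (replace(4, 'n')): offset=4, physical=[A,B,n,i,E,F], logical=[E,F,A,B,n,i]
After op 5 (swap(0, 2)): offset=4, physical=[E,B,n,i,A,F], logical=[A,F,E,B,n,i]
After op 6 (rotate(-2)): offset=2, physical=[E,B,n,i,A,F], logical=[n,i,A,F,E,B]
After op 7 (swap(5, 4)): offset=2, physical=[B,E,n,i,A,F], logical=[n,i,A,F,B,E]
After op 8 (rotate(+3)): offset=5, physical=[B,E,n,i,A,F], logical=[F,B,E,n,i,A]
After op 9 (replace(3, 'h')): offset=5, physical=[B,E,h,i,A,F], logical=[F,B,E,h,i,A]
After op 10 (replace(3, 'k')): offset=5, physical=[B,E,k,i,A,F], logical=[F,B,E,k,i,A]
After op 11 (swap(3, 4)): offset=5, physical=[B,E,i,k,A,F], logical=[F,B,E,i,k,A]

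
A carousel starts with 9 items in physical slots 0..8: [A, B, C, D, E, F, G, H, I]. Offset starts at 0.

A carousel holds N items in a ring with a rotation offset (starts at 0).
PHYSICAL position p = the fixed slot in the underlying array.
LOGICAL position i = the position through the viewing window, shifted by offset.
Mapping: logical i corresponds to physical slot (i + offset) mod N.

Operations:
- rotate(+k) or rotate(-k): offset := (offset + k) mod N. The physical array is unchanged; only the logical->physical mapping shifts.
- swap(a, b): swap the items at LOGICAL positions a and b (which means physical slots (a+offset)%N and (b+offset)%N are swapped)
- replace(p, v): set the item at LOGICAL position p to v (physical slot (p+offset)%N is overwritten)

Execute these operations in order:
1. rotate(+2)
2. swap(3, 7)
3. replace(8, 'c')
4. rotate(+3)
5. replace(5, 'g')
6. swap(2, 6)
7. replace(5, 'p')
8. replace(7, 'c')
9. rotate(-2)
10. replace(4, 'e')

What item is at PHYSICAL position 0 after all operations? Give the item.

After op 1 (rotate(+2)): offset=2, physical=[A,B,C,D,E,F,G,H,I], logical=[C,D,E,F,G,H,I,A,B]
After op 2 (swap(3, 7)): offset=2, physical=[F,B,C,D,E,A,G,H,I], logical=[C,D,E,A,G,H,I,F,B]
After op 3 (replace(8, 'c')): offset=2, physical=[F,c,C,D,E,A,G,H,I], logical=[C,D,E,A,G,H,I,F,c]
After op 4 (rotate(+3)): offset=5, physical=[F,c,C,D,E,A,G,H,I], logical=[A,G,H,I,F,c,C,D,E]
After op 5 (replace(5, 'g')): offset=5, physical=[F,g,C,D,E,A,G,H,I], logical=[A,G,H,I,F,g,C,D,E]
After op 6 (swap(2, 6)): offset=5, physical=[F,g,H,D,E,A,G,C,I], logical=[A,G,C,I,F,g,H,D,E]
After op 7 (replace(5, 'p')): offset=5, physical=[F,p,H,D,E,A,G,C,I], logical=[A,G,C,I,F,p,H,D,E]
After op 8 (replace(7, 'c')): offset=5, physical=[F,p,H,c,E,A,G,C,I], logical=[A,G,C,I,F,p,H,c,E]
After op 9 (rotate(-2)): offset=3, physical=[F,p,H,c,E,A,G,C,I], logical=[c,E,A,G,C,I,F,p,H]
After op 10 (replace(4, 'e')): offset=3, physical=[F,p,H,c,E,A,G,e,I], logical=[c,E,A,G,e,I,F,p,H]

Answer: F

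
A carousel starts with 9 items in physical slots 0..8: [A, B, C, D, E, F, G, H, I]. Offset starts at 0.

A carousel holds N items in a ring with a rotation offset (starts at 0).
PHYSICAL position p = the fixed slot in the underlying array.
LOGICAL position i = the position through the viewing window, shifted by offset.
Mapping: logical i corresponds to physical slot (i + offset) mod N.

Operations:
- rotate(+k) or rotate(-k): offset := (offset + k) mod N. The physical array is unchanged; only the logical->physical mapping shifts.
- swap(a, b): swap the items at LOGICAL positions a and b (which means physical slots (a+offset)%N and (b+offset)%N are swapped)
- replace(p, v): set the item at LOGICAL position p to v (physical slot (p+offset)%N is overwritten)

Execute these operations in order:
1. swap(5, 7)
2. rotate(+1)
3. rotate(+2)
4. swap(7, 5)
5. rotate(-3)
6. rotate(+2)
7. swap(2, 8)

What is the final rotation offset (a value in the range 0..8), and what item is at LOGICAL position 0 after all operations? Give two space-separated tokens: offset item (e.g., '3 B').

Answer: 2 C

Derivation:
After op 1 (swap(5, 7)): offset=0, physical=[A,B,C,D,E,H,G,F,I], logical=[A,B,C,D,E,H,G,F,I]
After op 2 (rotate(+1)): offset=1, physical=[A,B,C,D,E,H,G,F,I], logical=[B,C,D,E,H,G,F,I,A]
After op 3 (rotate(+2)): offset=3, physical=[A,B,C,D,E,H,G,F,I], logical=[D,E,H,G,F,I,A,B,C]
After op 4 (swap(7, 5)): offset=3, physical=[A,I,C,D,E,H,G,F,B], logical=[D,E,H,G,F,B,A,I,C]
After op 5 (rotate(-3)): offset=0, physical=[A,I,C,D,E,H,G,F,B], logical=[A,I,C,D,E,H,G,F,B]
After op 6 (rotate(+2)): offset=2, physical=[A,I,C,D,E,H,G,F,B], logical=[C,D,E,H,G,F,B,A,I]
After op 7 (swap(2, 8)): offset=2, physical=[A,E,C,D,I,H,G,F,B], logical=[C,D,I,H,G,F,B,A,E]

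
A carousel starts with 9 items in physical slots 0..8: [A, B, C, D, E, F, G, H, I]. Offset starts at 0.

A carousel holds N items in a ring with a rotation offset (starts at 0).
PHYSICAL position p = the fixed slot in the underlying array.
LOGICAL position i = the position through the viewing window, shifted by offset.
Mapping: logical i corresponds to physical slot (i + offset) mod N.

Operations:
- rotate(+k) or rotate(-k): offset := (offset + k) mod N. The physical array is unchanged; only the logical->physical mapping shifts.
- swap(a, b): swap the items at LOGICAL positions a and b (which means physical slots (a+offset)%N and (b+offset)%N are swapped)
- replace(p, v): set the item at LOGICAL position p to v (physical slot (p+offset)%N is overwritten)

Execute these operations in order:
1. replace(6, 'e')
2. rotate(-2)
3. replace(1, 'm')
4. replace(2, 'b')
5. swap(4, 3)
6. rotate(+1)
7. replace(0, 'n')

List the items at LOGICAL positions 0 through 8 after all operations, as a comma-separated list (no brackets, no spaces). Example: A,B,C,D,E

After op 1 (replace(6, 'e')): offset=0, physical=[A,B,C,D,E,F,e,H,I], logical=[A,B,C,D,E,F,e,H,I]
After op 2 (rotate(-2)): offset=7, physical=[A,B,C,D,E,F,e,H,I], logical=[H,I,A,B,C,D,E,F,e]
After op 3 (replace(1, 'm')): offset=7, physical=[A,B,C,D,E,F,e,H,m], logical=[H,m,A,B,C,D,E,F,e]
After op 4 (replace(2, 'b')): offset=7, physical=[b,B,C,D,E,F,e,H,m], logical=[H,m,b,B,C,D,E,F,e]
After op 5 (swap(4, 3)): offset=7, physical=[b,C,B,D,E,F,e,H,m], logical=[H,m,b,C,B,D,E,F,e]
After op 6 (rotate(+1)): offset=8, physical=[b,C,B,D,E,F,e,H,m], logical=[m,b,C,B,D,E,F,e,H]
After op 7 (replace(0, 'n')): offset=8, physical=[b,C,B,D,E,F,e,H,n], logical=[n,b,C,B,D,E,F,e,H]

Answer: n,b,C,B,D,E,F,e,H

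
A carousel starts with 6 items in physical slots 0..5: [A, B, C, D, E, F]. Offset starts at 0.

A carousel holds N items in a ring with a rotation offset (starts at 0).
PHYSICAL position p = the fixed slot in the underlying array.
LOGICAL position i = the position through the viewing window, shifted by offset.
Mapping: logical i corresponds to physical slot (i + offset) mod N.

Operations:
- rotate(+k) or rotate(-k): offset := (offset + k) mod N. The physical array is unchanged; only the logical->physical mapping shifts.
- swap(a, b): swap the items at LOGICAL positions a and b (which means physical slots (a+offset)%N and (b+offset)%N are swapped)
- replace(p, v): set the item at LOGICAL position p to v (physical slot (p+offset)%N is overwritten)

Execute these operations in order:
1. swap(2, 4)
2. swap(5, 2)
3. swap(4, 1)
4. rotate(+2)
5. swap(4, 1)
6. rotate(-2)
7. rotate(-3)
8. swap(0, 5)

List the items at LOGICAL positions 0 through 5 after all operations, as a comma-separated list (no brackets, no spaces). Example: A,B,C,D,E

Answer: F,B,E,D,C,A

Derivation:
After op 1 (swap(2, 4)): offset=0, physical=[A,B,E,D,C,F], logical=[A,B,E,D,C,F]
After op 2 (swap(5, 2)): offset=0, physical=[A,B,F,D,C,E], logical=[A,B,F,D,C,E]
After op 3 (swap(4, 1)): offset=0, physical=[A,C,F,D,B,E], logical=[A,C,F,D,B,E]
After op 4 (rotate(+2)): offset=2, physical=[A,C,F,D,B,E], logical=[F,D,B,E,A,C]
After op 5 (swap(4, 1)): offset=2, physical=[D,C,F,A,B,E], logical=[F,A,B,E,D,C]
After op 6 (rotate(-2)): offset=0, physical=[D,C,F,A,B,E], logical=[D,C,F,A,B,E]
After op 7 (rotate(-3)): offset=3, physical=[D,C,F,A,B,E], logical=[A,B,E,D,C,F]
After op 8 (swap(0, 5)): offset=3, physical=[D,C,A,F,B,E], logical=[F,B,E,D,C,A]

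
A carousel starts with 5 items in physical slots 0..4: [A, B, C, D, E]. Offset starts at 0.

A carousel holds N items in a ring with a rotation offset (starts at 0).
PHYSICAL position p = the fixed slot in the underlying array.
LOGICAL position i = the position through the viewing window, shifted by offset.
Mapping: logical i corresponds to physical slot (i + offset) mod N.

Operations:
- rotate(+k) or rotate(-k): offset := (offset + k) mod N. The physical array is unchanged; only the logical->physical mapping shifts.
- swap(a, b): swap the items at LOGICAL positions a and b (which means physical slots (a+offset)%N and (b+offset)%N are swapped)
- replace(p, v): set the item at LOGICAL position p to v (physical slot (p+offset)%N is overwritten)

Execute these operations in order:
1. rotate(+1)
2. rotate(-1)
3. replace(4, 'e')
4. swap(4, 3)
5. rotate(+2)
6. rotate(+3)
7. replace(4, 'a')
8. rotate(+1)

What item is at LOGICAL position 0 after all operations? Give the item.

Answer: B

Derivation:
After op 1 (rotate(+1)): offset=1, physical=[A,B,C,D,E], logical=[B,C,D,E,A]
After op 2 (rotate(-1)): offset=0, physical=[A,B,C,D,E], logical=[A,B,C,D,E]
After op 3 (replace(4, 'e')): offset=0, physical=[A,B,C,D,e], logical=[A,B,C,D,e]
After op 4 (swap(4, 3)): offset=0, physical=[A,B,C,e,D], logical=[A,B,C,e,D]
After op 5 (rotate(+2)): offset=2, physical=[A,B,C,e,D], logical=[C,e,D,A,B]
After op 6 (rotate(+3)): offset=0, physical=[A,B,C,e,D], logical=[A,B,C,e,D]
After op 7 (replace(4, 'a')): offset=0, physical=[A,B,C,e,a], logical=[A,B,C,e,a]
After op 8 (rotate(+1)): offset=1, physical=[A,B,C,e,a], logical=[B,C,e,a,A]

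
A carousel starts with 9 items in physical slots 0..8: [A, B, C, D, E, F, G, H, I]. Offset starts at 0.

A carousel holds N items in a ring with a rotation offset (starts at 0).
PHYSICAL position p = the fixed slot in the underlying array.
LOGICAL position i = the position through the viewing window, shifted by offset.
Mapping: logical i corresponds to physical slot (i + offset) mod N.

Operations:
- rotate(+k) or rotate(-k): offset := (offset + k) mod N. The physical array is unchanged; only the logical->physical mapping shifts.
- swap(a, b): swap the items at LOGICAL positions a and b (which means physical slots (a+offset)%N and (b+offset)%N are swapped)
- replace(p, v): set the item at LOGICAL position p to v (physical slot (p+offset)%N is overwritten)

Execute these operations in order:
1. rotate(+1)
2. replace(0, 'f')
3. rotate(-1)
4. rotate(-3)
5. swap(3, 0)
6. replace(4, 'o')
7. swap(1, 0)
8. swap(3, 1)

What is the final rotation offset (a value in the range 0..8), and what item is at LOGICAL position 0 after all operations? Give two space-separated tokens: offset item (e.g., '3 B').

Answer: 6 H

Derivation:
After op 1 (rotate(+1)): offset=1, physical=[A,B,C,D,E,F,G,H,I], logical=[B,C,D,E,F,G,H,I,A]
After op 2 (replace(0, 'f')): offset=1, physical=[A,f,C,D,E,F,G,H,I], logical=[f,C,D,E,F,G,H,I,A]
After op 3 (rotate(-1)): offset=0, physical=[A,f,C,D,E,F,G,H,I], logical=[A,f,C,D,E,F,G,H,I]
After op 4 (rotate(-3)): offset=6, physical=[A,f,C,D,E,F,G,H,I], logical=[G,H,I,A,f,C,D,E,F]
After op 5 (swap(3, 0)): offset=6, physical=[G,f,C,D,E,F,A,H,I], logical=[A,H,I,G,f,C,D,E,F]
After op 6 (replace(4, 'o')): offset=6, physical=[G,o,C,D,E,F,A,H,I], logical=[A,H,I,G,o,C,D,E,F]
After op 7 (swap(1, 0)): offset=6, physical=[G,o,C,D,E,F,H,A,I], logical=[H,A,I,G,o,C,D,E,F]
After op 8 (swap(3, 1)): offset=6, physical=[A,o,C,D,E,F,H,G,I], logical=[H,G,I,A,o,C,D,E,F]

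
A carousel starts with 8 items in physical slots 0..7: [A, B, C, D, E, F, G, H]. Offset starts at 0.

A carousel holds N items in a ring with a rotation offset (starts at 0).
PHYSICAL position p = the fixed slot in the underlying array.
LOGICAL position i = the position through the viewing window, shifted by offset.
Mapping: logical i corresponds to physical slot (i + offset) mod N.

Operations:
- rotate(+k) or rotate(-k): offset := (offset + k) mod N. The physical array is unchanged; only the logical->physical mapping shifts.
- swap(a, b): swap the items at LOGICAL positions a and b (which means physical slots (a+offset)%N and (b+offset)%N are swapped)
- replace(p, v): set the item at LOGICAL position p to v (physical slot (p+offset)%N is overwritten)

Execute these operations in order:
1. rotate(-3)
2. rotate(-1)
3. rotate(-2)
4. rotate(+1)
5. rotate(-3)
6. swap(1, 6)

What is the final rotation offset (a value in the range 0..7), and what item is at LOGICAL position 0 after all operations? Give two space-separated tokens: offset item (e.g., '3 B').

After op 1 (rotate(-3)): offset=5, physical=[A,B,C,D,E,F,G,H], logical=[F,G,H,A,B,C,D,E]
After op 2 (rotate(-1)): offset=4, physical=[A,B,C,D,E,F,G,H], logical=[E,F,G,H,A,B,C,D]
After op 3 (rotate(-2)): offset=2, physical=[A,B,C,D,E,F,G,H], logical=[C,D,E,F,G,H,A,B]
After op 4 (rotate(+1)): offset=3, physical=[A,B,C,D,E,F,G,H], logical=[D,E,F,G,H,A,B,C]
After op 5 (rotate(-3)): offset=0, physical=[A,B,C,D,E,F,G,H], logical=[A,B,C,D,E,F,G,H]
After op 6 (swap(1, 6)): offset=0, physical=[A,G,C,D,E,F,B,H], logical=[A,G,C,D,E,F,B,H]

Answer: 0 A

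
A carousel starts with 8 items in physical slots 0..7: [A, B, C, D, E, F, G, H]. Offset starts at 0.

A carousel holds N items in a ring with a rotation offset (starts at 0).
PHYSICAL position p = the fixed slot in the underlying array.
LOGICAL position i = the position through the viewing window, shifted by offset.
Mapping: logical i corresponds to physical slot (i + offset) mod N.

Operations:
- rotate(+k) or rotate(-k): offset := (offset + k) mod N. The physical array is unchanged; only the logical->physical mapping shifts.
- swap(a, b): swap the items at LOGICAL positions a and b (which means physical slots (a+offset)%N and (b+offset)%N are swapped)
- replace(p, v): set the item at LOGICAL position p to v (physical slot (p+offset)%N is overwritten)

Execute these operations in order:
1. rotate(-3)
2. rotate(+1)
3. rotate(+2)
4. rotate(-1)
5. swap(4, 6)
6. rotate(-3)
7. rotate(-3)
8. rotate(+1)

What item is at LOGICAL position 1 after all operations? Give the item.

Answer: F

Derivation:
After op 1 (rotate(-3)): offset=5, physical=[A,B,C,D,E,F,G,H], logical=[F,G,H,A,B,C,D,E]
After op 2 (rotate(+1)): offset=6, physical=[A,B,C,D,E,F,G,H], logical=[G,H,A,B,C,D,E,F]
After op 3 (rotate(+2)): offset=0, physical=[A,B,C,D,E,F,G,H], logical=[A,B,C,D,E,F,G,H]
After op 4 (rotate(-1)): offset=7, physical=[A,B,C,D,E,F,G,H], logical=[H,A,B,C,D,E,F,G]
After op 5 (swap(4, 6)): offset=7, physical=[A,B,C,F,E,D,G,H], logical=[H,A,B,C,F,E,D,G]
After op 6 (rotate(-3)): offset=4, physical=[A,B,C,F,E,D,G,H], logical=[E,D,G,H,A,B,C,F]
After op 7 (rotate(-3)): offset=1, physical=[A,B,C,F,E,D,G,H], logical=[B,C,F,E,D,G,H,A]
After op 8 (rotate(+1)): offset=2, physical=[A,B,C,F,E,D,G,H], logical=[C,F,E,D,G,H,A,B]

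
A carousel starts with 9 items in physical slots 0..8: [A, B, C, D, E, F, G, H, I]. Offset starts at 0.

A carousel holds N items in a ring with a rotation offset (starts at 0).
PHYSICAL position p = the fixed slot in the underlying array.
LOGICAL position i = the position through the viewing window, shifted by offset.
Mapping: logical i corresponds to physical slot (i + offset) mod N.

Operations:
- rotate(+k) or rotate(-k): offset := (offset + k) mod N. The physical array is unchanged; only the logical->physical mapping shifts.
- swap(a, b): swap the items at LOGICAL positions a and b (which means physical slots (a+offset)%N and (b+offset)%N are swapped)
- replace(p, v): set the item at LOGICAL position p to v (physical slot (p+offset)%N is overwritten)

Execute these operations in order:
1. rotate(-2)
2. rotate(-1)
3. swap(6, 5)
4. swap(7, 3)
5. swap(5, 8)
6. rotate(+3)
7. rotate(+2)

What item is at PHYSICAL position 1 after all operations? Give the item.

Answer: B

Derivation:
After op 1 (rotate(-2)): offset=7, physical=[A,B,C,D,E,F,G,H,I], logical=[H,I,A,B,C,D,E,F,G]
After op 2 (rotate(-1)): offset=6, physical=[A,B,C,D,E,F,G,H,I], logical=[G,H,I,A,B,C,D,E,F]
After op 3 (swap(6, 5)): offset=6, physical=[A,B,D,C,E,F,G,H,I], logical=[G,H,I,A,B,D,C,E,F]
After op 4 (swap(7, 3)): offset=6, physical=[E,B,D,C,A,F,G,H,I], logical=[G,H,I,E,B,D,C,A,F]
After op 5 (swap(5, 8)): offset=6, physical=[E,B,F,C,A,D,G,H,I], logical=[G,H,I,E,B,F,C,A,D]
After op 6 (rotate(+3)): offset=0, physical=[E,B,F,C,A,D,G,H,I], logical=[E,B,F,C,A,D,G,H,I]
After op 7 (rotate(+2)): offset=2, physical=[E,B,F,C,A,D,G,H,I], logical=[F,C,A,D,G,H,I,E,B]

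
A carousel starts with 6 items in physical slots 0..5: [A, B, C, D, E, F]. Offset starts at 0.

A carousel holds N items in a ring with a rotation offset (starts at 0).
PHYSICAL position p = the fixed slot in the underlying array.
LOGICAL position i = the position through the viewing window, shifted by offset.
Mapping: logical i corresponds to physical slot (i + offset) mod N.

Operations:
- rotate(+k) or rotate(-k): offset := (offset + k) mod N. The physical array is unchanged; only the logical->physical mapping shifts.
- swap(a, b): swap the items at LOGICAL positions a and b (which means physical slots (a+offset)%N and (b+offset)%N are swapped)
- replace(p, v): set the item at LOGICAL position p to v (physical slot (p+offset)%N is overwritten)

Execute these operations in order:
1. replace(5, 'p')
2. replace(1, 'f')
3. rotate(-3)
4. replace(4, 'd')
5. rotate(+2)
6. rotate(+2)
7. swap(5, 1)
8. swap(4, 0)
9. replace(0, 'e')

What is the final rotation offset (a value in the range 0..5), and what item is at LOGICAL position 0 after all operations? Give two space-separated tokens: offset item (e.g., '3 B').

Answer: 1 e

Derivation:
After op 1 (replace(5, 'p')): offset=0, physical=[A,B,C,D,E,p], logical=[A,B,C,D,E,p]
After op 2 (replace(1, 'f')): offset=0, physical=[A,f,C,D,E,p], logical=[A,f,C,D,E,p]
After op 3 (rotate(-3)): offset=3, physical=[A,f,C,D,E,p], logical=[D,E,p,A,f,C]
After op 4 (replace(4, 'd')): offset=3, physical=[A,d,C,D,E,p], logical=[D,E,p,A,d,C]
After op 5 (rotate(+2)): offset=5, physical=[A,d,C,D,E,p], logical=[p,A,d,C,D,E]
After op 6 (rotate(+2)): offset=1, physical=[A,d,C,D,E,p], logical=[d,C,D,E,p,A]
After op 7 (swap(5, 1)): offset=1, physical=[C,d,A,D,E,p], logical=[d,A,D,E,p,C]
After op 8 (swap(4, 0)): offset=1, physical=[C,p,A,D,E,d], logical=[p,A,D,E,d,C]
After op 9 (replace(0, 'e')): offset=1, physical=[C,e,A,D,E,d], logical=[e,A,D,E,d,C]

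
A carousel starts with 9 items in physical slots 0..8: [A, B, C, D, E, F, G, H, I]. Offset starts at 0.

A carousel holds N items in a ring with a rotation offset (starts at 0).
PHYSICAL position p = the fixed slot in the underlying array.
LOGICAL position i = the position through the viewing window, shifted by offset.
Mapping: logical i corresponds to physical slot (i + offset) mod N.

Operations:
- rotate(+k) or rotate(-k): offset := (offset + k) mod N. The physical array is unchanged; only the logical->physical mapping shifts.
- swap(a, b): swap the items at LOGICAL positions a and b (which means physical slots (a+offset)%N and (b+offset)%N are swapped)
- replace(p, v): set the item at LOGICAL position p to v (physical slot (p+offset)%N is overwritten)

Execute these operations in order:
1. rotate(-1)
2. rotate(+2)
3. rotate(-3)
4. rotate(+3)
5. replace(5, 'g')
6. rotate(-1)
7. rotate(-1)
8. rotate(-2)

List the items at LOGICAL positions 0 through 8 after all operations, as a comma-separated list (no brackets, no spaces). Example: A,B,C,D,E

After op 1 (rotate(-1)): offset=8, physical=[A,B,C,D,E,F,G,H,I], logical=[I,A,B,C,D,E,F,G,H]
After op 2 (rotate(+2)): offset=1, physical=[A,B,C,D,E,F,G,H,I], logical=[B,C,D,E,F,G,H,I,A]
After op 3 (rotate(-3)): offset=7, physical=[A,B,C,D,E,F,G,H,I], logical=[H,I,A,B,C,D,E,F,G]
After op 4 (rotate(+3)): offset=1, physical=[A,B,C,D,E,F,G,H,I], logical=[B,C,D,E,F,G,H,I,A]
After op 5 (replace(5, 'g')): offset=1, physical=[A,B,C,D,E,F,g,H,I], logical=[B,C,D,E,F,g,H,I,A]
After op 6 (rotate(-1)): offset=0, physical=[A,B,C,D,E,F,g,H,I], logical=[A,B,C,D,E,F,g,H,I]
After op 7 (rotate(-1)): offset=8, physical=[A,B,C,D,E,F,g,H,I], logical=[I,A,B,C,D,E,F,g,H]
After op 8 (rotate(-2)): offset=6, physical=[A,B,C,D,E,F,g,H,I], logical=[g,H,I,A,B,C,D,E,F]

Answer: g,H,I,A,B,C,D,E,F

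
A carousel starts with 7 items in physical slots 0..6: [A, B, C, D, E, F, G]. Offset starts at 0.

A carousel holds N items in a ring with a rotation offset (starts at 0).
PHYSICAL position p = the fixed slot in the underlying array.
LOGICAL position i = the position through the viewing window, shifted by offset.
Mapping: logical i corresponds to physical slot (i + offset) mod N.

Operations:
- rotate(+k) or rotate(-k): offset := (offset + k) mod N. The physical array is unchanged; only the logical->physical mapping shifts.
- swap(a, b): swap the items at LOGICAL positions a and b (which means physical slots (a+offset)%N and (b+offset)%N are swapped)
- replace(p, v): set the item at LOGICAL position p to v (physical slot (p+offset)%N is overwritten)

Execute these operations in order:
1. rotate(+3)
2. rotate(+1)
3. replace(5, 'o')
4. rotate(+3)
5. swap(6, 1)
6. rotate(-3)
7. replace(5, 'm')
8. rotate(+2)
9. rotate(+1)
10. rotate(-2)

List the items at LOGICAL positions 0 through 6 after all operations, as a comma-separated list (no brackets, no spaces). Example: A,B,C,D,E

After op 1 (rotate(+3)): offset=3, physical=[A,B,C,D,E,F,G], logical=[D,E,F,G,A,B,C]
After op 2 (rotate(+1)): offset=4, physical=[A,B,C,D,E,F,G], logical=[E,F,G,A,B,C,D]
After op 3 (replace(5, 'o')): offset=4, physical=[A,B,o,D,E,F,G], logical=[E,F,G,A,B,o,D]
After op 4 (rotate(+3)): offset=0, physical=[A,B,o,D,E,F,G], logical=[A,B,o,D,E,F,G]
After op 5 (swap(6, 1)): offset=0, physical=[A,G,o,D,E,F,B], logical=[A,G,o,D,E,F,B]
After op 6 (rotate(-3)): offset=4, physical=[A,G,o,D,E,F,B], logical=[E,F,B,A,G,o,D]
After op 7 (replace(5, 'm')): offset=4, physical=[A,G,m,D,E,F,B], logical=[E,F,B,A,G,m,D]
After op 8 (rotate(+2)): offset=6, physical=[A,G,m,D,E,F,B], logical=[B,A,G,m,D,E,F]
After op 9 (rotate(+1)): offset=0, physical=[A,G,m,D,E,F,B], logical=[A,G,m,D,E,F,B]
After op 10 (rotate(-2)): offset=5, physical=[A,G,m,D,E,F,B], logical=[F,B,A,G,m,D,E]

Answer: F,B,A,G,m,D,E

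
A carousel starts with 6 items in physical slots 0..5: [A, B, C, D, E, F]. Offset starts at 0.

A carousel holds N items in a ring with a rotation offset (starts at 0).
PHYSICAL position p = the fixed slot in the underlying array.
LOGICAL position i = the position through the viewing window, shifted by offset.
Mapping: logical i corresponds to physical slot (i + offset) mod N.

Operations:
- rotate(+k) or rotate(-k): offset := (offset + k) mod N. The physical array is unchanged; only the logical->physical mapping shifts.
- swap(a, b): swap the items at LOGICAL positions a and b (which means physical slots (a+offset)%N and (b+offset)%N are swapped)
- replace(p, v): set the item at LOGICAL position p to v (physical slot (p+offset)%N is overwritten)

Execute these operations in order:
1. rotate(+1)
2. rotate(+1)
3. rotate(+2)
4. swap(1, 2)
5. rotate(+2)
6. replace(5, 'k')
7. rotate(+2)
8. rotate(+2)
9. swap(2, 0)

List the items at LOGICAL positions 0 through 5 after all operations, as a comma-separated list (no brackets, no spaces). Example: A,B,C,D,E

Answer: F,k,E,B,C,D

Derivation:
After op 1 (rotate(+1)): offset=1, physical=[A,B,C,D,E,F], logical=[B,C,D,E,F,A]
After op 2 (rotate(+1)): offset=2, physical=[A,B,C,D,E,F], logical=[C,D,E,F,A,B]
After op 3 (rotate(+2)): offset=4, physical=[A,B,C,D,E,F], logical=[E,F,A,B,C,D]
After op 4 (swap(1, 2)): offset=4, physical=[F,B,C,D,E,A], logical=[E,A,F,B,C,D]
After op 5 (rotate(+2)): offset=0, physical=[F,B,C,D,E,A], logical=[F,B,C,D,E,A]
After op 6 (replace(5, 'k')): offset=0, physical=[F,B,C,D,E,k], logical=[F,B,C,D,E,k]
After op 7 (rotate(+2)): offset=2, physical=[F,B,C,D,E,k], logical=[C,D,E,k,F,B]
After op 8 (rotate(+2)): offset=4, physical=[F,B,C,D,E,k], logical=[E,k,F,B,C,D]
After op 9 (swap(2, 0)): offset=4, physical=[E,B,C,D,F,k], logical=[F,k,E,B,C,D]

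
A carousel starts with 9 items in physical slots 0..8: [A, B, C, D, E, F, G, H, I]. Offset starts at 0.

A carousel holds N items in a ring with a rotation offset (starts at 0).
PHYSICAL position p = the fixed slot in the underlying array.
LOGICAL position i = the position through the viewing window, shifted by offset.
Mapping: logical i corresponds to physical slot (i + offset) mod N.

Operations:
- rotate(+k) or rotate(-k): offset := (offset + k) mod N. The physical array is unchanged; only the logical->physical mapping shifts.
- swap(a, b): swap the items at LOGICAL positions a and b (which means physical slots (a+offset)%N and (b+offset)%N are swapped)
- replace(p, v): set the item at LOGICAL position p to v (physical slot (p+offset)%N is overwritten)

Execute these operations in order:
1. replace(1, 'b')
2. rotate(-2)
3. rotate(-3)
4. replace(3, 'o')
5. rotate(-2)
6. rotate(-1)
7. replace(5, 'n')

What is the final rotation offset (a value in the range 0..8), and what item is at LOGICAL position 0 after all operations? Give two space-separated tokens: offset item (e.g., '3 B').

Answer: 1 b

Derivation:
After op 1 (replace(1, 'b')): offset=0, physical=[A,b,C,D,E,F,G,H,I], logical=[A,b,C,D,E,F,G,H,I]
After op 2 (rotate(-2)): offset=7, physical=[A,b,C,D,E,F,G,H,I], logical=[H,I,A,b,C,D,E,F,G]
After op 3 (rotate(-3)): offset=4, physical=[A,b,C,D,E,F,G,H,I], logical=[E,F,G,H,I,A,b,C,D]
After op 4 (replace(3, 'o')): offset=4, physical=[A,b,C,D,E,F,G,o,I], logical=[E,F,G,o,I,A,b,C,D]
After op 5 (rotate(-2)): offset=2, physical=[A,b,C,D,E,F,G,o,I], logical=[C,D,E,F,G,o,I,A,b]
After op 6 (rotate(-1)): offset=1, physical=[A,b,C,D,E,F,G,o,I], logical=[b,C,D,E,F,G,o,I,A]
After op 7 (replace(5, 'n')): offset=1, physical=[A,b,C,D,E,F,n,o,I], logical=[b,C,D,E,F,n,o,I,A]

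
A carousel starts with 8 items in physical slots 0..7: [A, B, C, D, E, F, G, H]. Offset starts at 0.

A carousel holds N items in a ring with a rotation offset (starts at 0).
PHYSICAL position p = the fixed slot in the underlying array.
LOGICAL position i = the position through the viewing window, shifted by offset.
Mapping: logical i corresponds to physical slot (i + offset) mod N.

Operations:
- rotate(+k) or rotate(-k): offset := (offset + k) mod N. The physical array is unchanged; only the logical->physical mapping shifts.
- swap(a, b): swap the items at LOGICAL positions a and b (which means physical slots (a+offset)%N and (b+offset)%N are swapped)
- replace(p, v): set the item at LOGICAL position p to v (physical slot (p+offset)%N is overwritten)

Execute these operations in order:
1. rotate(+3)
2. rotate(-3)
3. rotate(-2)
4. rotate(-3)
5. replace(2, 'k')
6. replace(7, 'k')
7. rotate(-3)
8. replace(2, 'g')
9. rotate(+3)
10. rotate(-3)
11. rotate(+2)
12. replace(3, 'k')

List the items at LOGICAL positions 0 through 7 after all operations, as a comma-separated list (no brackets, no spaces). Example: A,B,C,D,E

Answer: g,D,E,k,G,H,A,B

Derivation:
After op 1 (rotate(+3)): offset=3, physical=[A,B,C,D,E,F,G,H], logical=[D,E,F,G,H,A,B,C]
After op 2 (rotate(-3)): offset=0, physical=[A,B,C,D,E,F,G,H], logical=[A,B,C,D,E,F,G,H]
After op 3 (rotate(-2)): offset=6, physical=[A,B,C,D,E,F,G,H], logical=[G,H,A,B,C,D,E,F]
After op 4 (rotate(-3)): offset=3, physical=[A,B,C,D,E,F,G,H], logical=[D,E,F,G,H,A,B,C]
After op 5 (replace(2, 'k')): offset=3, physical=[A,B,C,D,E,k,G,H], logical=[D,E,k,G,H,A,B,C]
After op 6 (replace(7, 'k')): offset=3, physical=[A,B,k,D,E,k,G,H], logical=[D,E,k,G,H,A,B,k]
After op 7 (rotate(-3)): offset=0, physical=[A,B,k,D,E,k,G,H], logical=[A,B,k,D,E,k,G,H]
After op 8 (replace(2, 'g')): offset=0, physical=[A,B,g,D,E,k,G,H], logical=[A,B,g,D,E,k,G,H]
After op 9 (rotate(+3)): offset=3, physical=[A,B,g,D,E,k,G,H], logical=[D,E,k,G,H,A,B,g]
After op 10 (rotate(-3)): offset=0, physical=[A,B,g,D,E,k,G,H], logical=[A,B,g,D,E,k,G,H]
After op 11 (rotate(+2)): offset=2, physical=[A,B,g,D,E,k,G,H], logical=[g,D,E,k,G,H,A,B]
After op 12 (replace(3, 'k')): offset=2, physical=[A,B,g,D,E,k,G,H], logical=[g,D,E,k,G,H,A,B]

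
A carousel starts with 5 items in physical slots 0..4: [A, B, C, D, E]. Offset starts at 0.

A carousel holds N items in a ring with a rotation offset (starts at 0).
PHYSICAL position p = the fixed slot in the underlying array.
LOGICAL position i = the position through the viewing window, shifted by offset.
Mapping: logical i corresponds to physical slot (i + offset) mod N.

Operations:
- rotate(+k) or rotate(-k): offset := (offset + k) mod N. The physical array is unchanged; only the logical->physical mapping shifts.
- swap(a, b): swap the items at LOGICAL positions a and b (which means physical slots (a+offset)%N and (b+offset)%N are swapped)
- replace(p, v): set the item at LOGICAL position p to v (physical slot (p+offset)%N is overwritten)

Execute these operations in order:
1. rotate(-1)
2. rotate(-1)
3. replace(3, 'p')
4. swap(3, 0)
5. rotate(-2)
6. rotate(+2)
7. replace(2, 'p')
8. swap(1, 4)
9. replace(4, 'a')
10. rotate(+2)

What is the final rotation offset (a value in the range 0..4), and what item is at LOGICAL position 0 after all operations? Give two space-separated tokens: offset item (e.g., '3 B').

After op 1 (rotate(-1)): offset=4, physical=[A,B,C,D,E], logical=[E,A,B,C,D]
After op 2 (rotate(-1)): offset=3, physical=[A,B,C,D,E], logical=[D,E,A,B,C]
After op 3 (replace(3, 'p')): offset=3, physical=[A,p,C,D,E], logical=[D,E,A,p,C]
After op 4 (swap(3, 0)): offset=3, physical=[A,D,C,p,E], logical=[p,E,A,D,C]
After op 5 (rotate(-2)): offset=1, physical=[A,D,C,p,E], logical=[D,C,p,E,A]
After op 6 (rotate(+2)): offset=3, physical=[A,D,C,p,E], logical=[p,E,A,D,C]
After op 7 (replace(2, 'p')): offset=3, physical=[p,D,C,p,E], logical=[p,E,p,D,C]
After op 8 (swap(1, 4)): offset=3, physical=[p,D,E,p,C], logical=[p,C,p,D,E]
After op 9 (replace(4, 'a')): offset=3, physical=[p,D,a,p,C], logical=[p,C,p,D,a]
After op 10 (rotate(+2)): offset=0, physical=[p,D,a,p,C], logical=[p,D,a,p,C]

Answer: 0 p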